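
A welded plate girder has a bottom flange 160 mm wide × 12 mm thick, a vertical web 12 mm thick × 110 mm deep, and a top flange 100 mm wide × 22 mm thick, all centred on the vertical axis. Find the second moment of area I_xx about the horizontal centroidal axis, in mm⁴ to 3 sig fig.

I_xx ≈ 1.80 × 10⁷ mm⁴

Break the section into simple shapes (no overlaps), measuring from the bottom-left corner of the bounding box.
Bottom plate: 160 × 12, A = 1 920 mm², y = 6 mm, Ī = 23 040 mm⁴.
Web plate: 12 × 110, A = 1 320 mm², y = 67 mm, Ī = 1 331 000 mm⁴.
Top plate: 100 × 22, A = 2 200 mm², y = 133 mm, Ī = 88 733 mm⁴.
Centroid: ȳ = ΣA·y / ΣA = 72.162 mm.
Transfer each piece to the horizontal centroidal axis using Ī + A·d² with d = y − 72.162:
  bottom plate: d = -66.162 mm → contributes +8 427 608 mm⁴
  web plate: d = -5.1618 mm → contributes +1 366 170 mm⁴
  top plate: d = 60.838 mm → contributes +8 231 573 mm⁴
Total I = 18 025 351 mm⁴.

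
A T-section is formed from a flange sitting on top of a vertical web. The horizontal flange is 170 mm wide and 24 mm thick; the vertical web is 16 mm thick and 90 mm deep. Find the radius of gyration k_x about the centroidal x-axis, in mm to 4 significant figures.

k_x ≈ 28.95 mm

Split into non-overlapping primitives; take the origin at the lower-left of the bounding box.
Flange: 170 × 24, A = 4 080 mm², y = 102 mm, Ī = 195 840 mm⁴.
Web: 16 × 90, A = 1 440 mm², y = 45 mm, Ī = 972 000 mm⁴.
Centroid: ȳ = ΣA·y / ΣA = 87.1304 mm.
Transfer each piece to the centroidal x-axis using Ī + A·d² with d = y − 87.1304:
  flange: d = 14.8696 mm → contributes +1 097 944 mm⁴
  web: d = -42.1304 mm → contributes +3 527 962 mm⁴
Total I = 4 625 906 mm⁴.
Radius of gyration: k = √(I/A) = √(4 625 906 / 5 520) = 28.9487 mm.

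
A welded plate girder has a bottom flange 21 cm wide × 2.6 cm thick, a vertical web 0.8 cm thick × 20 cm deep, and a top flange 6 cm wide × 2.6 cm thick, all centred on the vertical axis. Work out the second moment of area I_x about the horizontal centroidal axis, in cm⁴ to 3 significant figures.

I_x ≈ 7280 cm⁴

Treat the section as a set of non-overlapping primitives; coordinates are from the bounding-box lower-left.
Bottom plate: 21 × 2.6, A = 54.6 cm², y = 1.3 cm, Ī = 30.758 cm⁴.
Web plate: 0.8 × 20, A = 16 cm², y = 12.6 cm, Ī = 533.33 cm⁴.
Top plate: 6 × 2.6, A = 15.6 cm², y = 23.9 cm, Ī = 8.788 cm⁴.
Centroid: ȳ = ΣA·y / ΣA = 7.4875 cm.
Transfer each piece to the horizontal centroidal axis using Ī + A·d² with d = y − 7.4875:
  bottom plate: d = -6.1875 cm → contributes +2121.1 cm⁴
  web plate: d = 5.1125 cm → contributes +951.54 cm⁴
  top plate: d = 16.413 cm → contributes +4 211 cm⁴
Total I = 7283.6 cm⁴.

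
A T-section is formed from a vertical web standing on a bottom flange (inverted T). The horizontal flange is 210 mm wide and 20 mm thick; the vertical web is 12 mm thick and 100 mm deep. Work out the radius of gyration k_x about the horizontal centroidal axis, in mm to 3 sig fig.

Treat the section as a set of non-overlapping primitives; coordinates are from the bounding-box lower-left.
Flange: 210 × 20, A = 4 200 mm², y = 10 mm, Ī = 140 000 mm⁴.
Web: 12 × 100, A = 1 200 mm², y = 70 mm, Ī = 1 000 000 mm⁴.
Centroid: ȳ = ΣA·y / ΣA = 23.333 mm.
Transfer each piece to the horizontal centroidal axis using Ī + A·d² with d = y − 23.333:
  flange: d = -13.333 mm → contributes +886 667 mm⁴
  web: d = 46.667 mm → contributes +3 613 333 mm⁴
Total I = 4 500 000 mm⁴.
Radius of gyration: k = √(I/A) = √(4 500 000 / 5 400) = 28.868 mm.

k_x ≈ 28.9 mm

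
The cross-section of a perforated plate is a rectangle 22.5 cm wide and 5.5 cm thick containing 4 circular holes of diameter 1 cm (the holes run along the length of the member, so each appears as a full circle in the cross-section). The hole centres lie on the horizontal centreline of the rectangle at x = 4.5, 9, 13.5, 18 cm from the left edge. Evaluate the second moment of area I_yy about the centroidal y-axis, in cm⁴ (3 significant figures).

I_yy ≈ 5140 cm⁴

Decompose the section into non-overlapping parts with the origin at the bottom-left of its bounding rectangle.
Plate: 22.5 × 5.5, A = 123.75 cm², x = 11.25 cm, Ī = 5220.7 cm⁴.
Hole 1 (subtracted): ⌀1, A = 0.7854 cm², x = 4.5 cm, Ī = 0.049087 cm⁴.
Hole 2 (subtracted): ⌀1, A = 0.7854 cm², x = 9 cm, Ī = 0.049087 cm⁴.
Hole 3 (subtracted): ⌀1, A = 0.7854 cm², x = 13.5 cm, Ī = 0.049087 cm⁴.
Hole 4 (subtracted): ⌀1, A = 0.7854 cm², x = 18 cm, Ī = 0.049087 cm⁴.
By symmetry the centroid is at mid-width, x̄ = 11.25 cm.
Transfer each piece to the centroidal y-axis using Ī + A·d² with d = x − 11.25:
  plate: d = 0 cm → contributes +5220.7 cm⁴
  hole 1: d = -6.75 cm → contributes −35.834 cm⁴
  hole 2: d = -2.25 cm → contributes −4.0252 cm⁴
  hole 3: d = 2.25 cm → contributes −4.0252 cm⁴
  hole 4: d = 6.75 cm → contributes −35.834 cm⁴
Total I = 5 141 cm⁴.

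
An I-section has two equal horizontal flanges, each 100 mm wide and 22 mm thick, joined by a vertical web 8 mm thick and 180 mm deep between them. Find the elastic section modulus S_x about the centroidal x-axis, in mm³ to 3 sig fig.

S_x ≈ 4.37 × 10⁵ mm³

Treat the section as a set of non-overlapping primitives; coordinates are from the bounding-box lower-left.
Bottom flange: 100 × 22, A = 2 200 mm², y = 11 mm, Ī = 88 733 mm⁴.
Web: 8 × 180, A = 1 440 mm², y = 112 mm, Ī = 3 888 000 mm⁴.
Top flange: 100 × 22, A = 2 200 mm², y = 213 mm, Ī = 88 733 mm⁴.
By symmetry the centroid is at mid-height, ȳ = 112 mm.
Transfer each piece to the centroidal x-axis using Ī + A·d² with d = y − 112:
  bottom flange: d = -101 mm → contributes +22 530 933 mm⁴
  web: d = 0 mm → contributes +3 888 000 mm⁴
  top flange: d = 101 mm → contributes +22 530 933 mm⁴
Total I = 48 949 867 mm⁴.
Extreme fibre distance c = 112 mm; S = I/c = 437 052 mm³.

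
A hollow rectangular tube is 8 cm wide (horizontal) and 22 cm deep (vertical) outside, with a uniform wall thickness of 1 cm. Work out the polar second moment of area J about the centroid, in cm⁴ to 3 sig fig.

Decompose the section into non-overlapping parts with the origin at the bottom-left of its bounding rectangle.
Outer rectangle: 8 × 22, A = 176 cm², y = 11 cm, Ī = 7098.7 cm⁴.
Inner void (subtracted): 6 × 20, A = 120 cm², y = 11 cm, Ī = 4 000 cm⁴.
By symmetry the centroid is at mid-height, ȳ = 11 cm.
All pieces are centred on the centroidal x-axis, so I = ΣĪ (holes subtracted) = 3098.7 cm⁴.
Repeating about the centroidal y-axis gives I_y = 578.67 cm⁴.
Polar second moment: J = I_x + I_y = 3677.3 cm⁴.

J ≈ 3680 cm⁴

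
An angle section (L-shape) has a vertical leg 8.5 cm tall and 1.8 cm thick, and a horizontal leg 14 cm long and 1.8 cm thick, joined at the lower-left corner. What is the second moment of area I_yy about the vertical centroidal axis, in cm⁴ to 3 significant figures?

Break the section into simple shapes (no overlaps), measuring from the bottom-left corner of the bounding box.
Vertical leg: 1.8 × 8.5, A = 15.3 cm², x = 0.9 cm, Ī = 4.131 cm⁴.
Horizontal leg (remainder): 12.2 × 1.8, A = 21.96 cm², x = 7.9 cm, Ī = 272.38 cm⁴.
Centroid: x̄ = ΣA·x / ΣA = 5.0256 cm.
Transfer each piece to the vertical centroidal axis using Ī + A·d² with d = x − 5.0256:
  vertical leg: d = -4.1256 cm → contributes +264.55 cm⁴
  horizontal leg (remainder): d = 2.8744 cm → contributes +453.81 cm⁴
Total I = 718.36 cm⁴.

I_yy ≈ 718 cm⁴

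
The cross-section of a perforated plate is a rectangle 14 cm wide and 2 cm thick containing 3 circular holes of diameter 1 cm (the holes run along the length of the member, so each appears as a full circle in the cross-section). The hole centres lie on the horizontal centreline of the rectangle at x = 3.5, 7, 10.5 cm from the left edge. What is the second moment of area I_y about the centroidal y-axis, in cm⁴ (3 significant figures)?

Treat the section as a set of non-overlapping primitives; coordinates are from the bounding-box lower-left.
Plate: 14 × 2, A = 28 cm², x = 7 cm, Ī = 457.33 cm⁴.
Hole 1 (subtracted): ⌀1, A = 0.7854 cm², x = 3.5 cm, Ī = 0.049087 cm⁴.
Hole 2 (subtracted): ⌀1, A = 0.7854 cm², x = 7 cm, Ī = 0.049087 cm⁴.
Hole 3 (subtracted): ⌀1, A = 0.7854 cm², x = 10.5 cm, Ī = 0.049087 cm⁴.
By symmetry the centroid is at mid-width, x̄ = 7 cm.
Transfer each piece to the centroidal y-axis using Ī + A·d² with d = x − 7:
  plate: d = 0 cm → contributes +457.33 cm⁴
  hole 1: d = -3.5 cm → contributes −9.6702 cm⁴
  hole 2: d = 0 cm → contributes −0.049087 cm⁴
  hole 3: d = 3.5 cm → contributes −9.6702 cm⁴
Total I = 437.94 cm⁴.

I_y ≈ 438 cm⁴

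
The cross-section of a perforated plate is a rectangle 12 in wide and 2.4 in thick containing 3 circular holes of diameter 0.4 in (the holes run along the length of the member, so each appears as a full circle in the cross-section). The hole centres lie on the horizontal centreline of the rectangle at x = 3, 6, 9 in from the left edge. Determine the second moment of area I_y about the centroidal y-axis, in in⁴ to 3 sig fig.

I_y ≈ 343 in⁴

Decompose the section into non-overlapping parts with the origin at the bottom-left of its bounding rectangle.
Plate: 12 × 2.4, A = 28.8 in², x = 6 in, Ī = 345.6 in⁴.
Hole 1 (subtracted): ⌀0.4, A = 0.12566 in², x = 3 in, Ī = 0.0012566 in⁴.
Hole 2 (subtracted): ⌀0.4, A = 0.12566 in², x = 6 in, Ī = 0.0012566 in⁴.
Hole 3 (subtracted): ⌀0.4, A = 0.12566 in², x = 9 in, Ī = 0.0012566 in⁴.
By symmetry the centroid is at mid-width, x̄ = 6 in.
Transfer each piece to the centroidal y-axis using Ī + A·d² with d = x − 6:
  plate: d = 0 in → contributes +345.6 in⁴
  hole 1: d = -3 in → contributes −1.1322 in⁴
  hole 2: d = 0 in → contributes −0.0012566 in⁴
  hole 3: d = 3 in → contributes −1.1322 in⁴
Total I = 343.33 in⁴.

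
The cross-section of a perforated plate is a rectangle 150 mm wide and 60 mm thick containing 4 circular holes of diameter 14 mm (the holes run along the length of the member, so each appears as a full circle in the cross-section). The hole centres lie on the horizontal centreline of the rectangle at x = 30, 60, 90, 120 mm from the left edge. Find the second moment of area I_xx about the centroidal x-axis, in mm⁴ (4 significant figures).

Treat the section as a set of non-overlapping primitives; coordinates are from the bounding-box lower-left.
Plate: 150 × 60, A = 9 000 mm², y = 30 mm, Ī = 2 700 000 mm⁴.
Hole 1 (subtracted): ⌀14, A = 153.938 mm², y = 30 mm, Ī = 1885.74 mm⁴.
Hole 2 (subtracted): ⌀14, A = 153.938 mm², y = 30 mm, Ī = 1885.74 mm⁴.
Hole 3 (subtracted): ⌀14, A = 153.938 mm², y = 30 mm, Ī = 1885.74 mm⁴.
Hole 4 (subtracted): ⌀14, A = 153.938 mm², y = 30 mm, Ī = 1885.74 mm⁴.
By symmetry the centroid is at mid-height, ȳ = 30 mm.
All pieces are centred on the centroidal x-axis, so I = ΣĪ (holes subtracted) = 2 692 457 mm⁴.

I_xx ≈ 2.692 × 10⁶ mm⁴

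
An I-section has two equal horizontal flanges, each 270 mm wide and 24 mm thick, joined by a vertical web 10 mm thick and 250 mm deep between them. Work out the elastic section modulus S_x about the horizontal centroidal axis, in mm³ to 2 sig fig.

Decompose the section into non-overlapping parts with the origin at the bottom-left of its bounding rectangle.
Bottom flange: 270 × 24, A = 6 480 mm², y = 12 mm, Ī = 311 040 mm⁴.
Web: 10 × 250, A = 2 500 mm², y = 149 mm, Ī = 13 020 833 mm⁴.
Top flange: 270 × 24, A = 6 480 mm², y = 286 mm, Ī = 311 040 mm⁴.
By symmetry the centroid is at mid-height, ȳ = 149 mm.
Transfer each piece to the horizontal centroidal axis using Ī + A·d² with d = y − 149:
  bottom flange: d = -137 mm → contributes +121 934 160 mm⁴
  web: d = 0 mm → contributes +13 020 833 mm⁴
  top flange: d = 137 mm → contributes +121 934 160 mm⁴
Total I = 256 889 153 mm⁴.
Extreme fibre distance c = 149 mm; S = I/c = 1 724 088 mm³.

S_x ≈ 1.7 × 10⁶ mm³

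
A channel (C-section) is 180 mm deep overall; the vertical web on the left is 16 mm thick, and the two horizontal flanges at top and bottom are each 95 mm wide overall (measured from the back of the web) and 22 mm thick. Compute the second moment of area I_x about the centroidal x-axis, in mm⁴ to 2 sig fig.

Treat the section as a set of non-overlapping primitives; coordinates are from the bounding-box lower-left.
Web: 16 × 180, A = 2 880 mm², y = 90 mm, Ī = 7 776 000 mm⁴.
Top flange (beyond web): 79 × 22, A = 1 738 mm², y = 169 mm, Ī = 70 099 mm⁴.
Bottom flange (beyond web): 79 × 22, A = 1 738 mm², y = 11 mm, Ī = 70 099 mm⁴.
By symmetry the centroid is at mid-height, ȳ = 90 mm.
Transfer each piece to the centroidal x-axis using Ī + A·d² with d = y − 90:
  web: d = 0 mm → contributes +7 776 000 mm⁴
  top flange (beyond web): d = 79 mm → contributes +10 916 957 mm⁴
  bottom flange (beyond web): d = -79 mm → contributes +10 916 957 mm⁴
Total I = 29 609 915 mm⁴.

I_x ≈ 3.0 × 10⁷ mm⁴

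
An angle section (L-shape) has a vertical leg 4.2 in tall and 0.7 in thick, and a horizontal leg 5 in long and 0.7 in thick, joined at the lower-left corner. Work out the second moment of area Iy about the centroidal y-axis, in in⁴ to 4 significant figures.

Split into non-overlapping primitives; take the origin at the lower-left of the bounding box.
Vertical leg: 0.7 × 4.2, A = 2.94 in², x = 0.35 in, Ī = 0.12005 in⁴.
Horizontal leg (remainder): 4.3 × 0.7, A = 3.01 in², x = 2.85 in, Ī = 4.63791 in⁴.
Centroid: x̄ = ΣA·x / ΣA = 1.61471 in.
Transfer each piece to the centroidal y-axis using Ī + A·d² with d = x − 1.61471:
  vertical leg: d = -1.26471 in → contributes +4.82252 in⁴
  horizontal leg (remainder): d = 1.23529 in → contributes +9.23102 in⁴
Total I = 14.0535 in⁴.

Iy ≈ 14.05 in⁴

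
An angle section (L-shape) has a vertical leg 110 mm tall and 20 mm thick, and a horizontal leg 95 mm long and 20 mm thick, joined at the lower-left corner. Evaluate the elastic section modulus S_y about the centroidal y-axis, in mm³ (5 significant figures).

Decompose the section into non-overlapping parts with the origin at the bottom-left of its bounding rectangle.
Vertical leg: 20 × 110, A = 2 200 mm², x = 10 mm, Ī = 73333.33 mm⁴.
Horizontal leg (remainder): 75 × 20, A = 1 500 mm², x = 57.5 mm, Ī = 703 125 mm⁴.
Centroid: x̄ = ΣA·x / ΣA = 29.25676 mm.
Transfer each piece to the centroidal y-axis using Ī + A·d² with d = x − 29.25676:
  vertical leg: d = -19.25676 mm → contributes +889143.2 mm⁴
  horizontal leg (remainder): d = 28.24324 mm → contributes +1 899 646 mm⁴
Total I = 2 788 789 mm⁴.
Extreme fibre distance c = 65.74324 mm; S = I/c = 42419.41 mm³.

S_y ≈ 4.2419 × 10⁴ mm³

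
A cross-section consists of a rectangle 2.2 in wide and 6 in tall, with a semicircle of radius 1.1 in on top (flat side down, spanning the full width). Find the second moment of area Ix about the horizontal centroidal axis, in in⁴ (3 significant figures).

Treat the section as a set of non-overlapping primitives; coordinates are from the bounding-box lower-left.
Rectangular body: 2.2 × 6, A = 13.2 in², y = 3 in, Ī = 39.6 in⁴.
Semicircular cap: semicircle r = 1.1, A = 1.9007 in², y = 6.4669 in, Ī = 0.1607 in⁴.
Centroid: ȳ = ΣA·y / ΣA = 3.4364 in.
Transfer each piece to the horizontal centroidal axis using Ī + A·d² with d = y − 3.4364:
  rectangular body: d = -0.43636 in → contributes +42.113 in⁴
  semicircular cap: d = 3.0305 in → contributes +17.616 in⁴
Total I = 59.73 in⁴.

Ix ≈ 59.7 in⁴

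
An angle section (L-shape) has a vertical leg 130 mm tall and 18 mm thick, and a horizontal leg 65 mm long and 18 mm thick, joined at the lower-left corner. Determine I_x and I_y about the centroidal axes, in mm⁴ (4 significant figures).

I_x ≈ 5.267 × 10⁶ mm⁴, I_y ≈ 8.752 × 10⁵ mm⁴

Split into non-overlapping primitives; take the origin at the lower-left of the bounding box.
Vertical leg: 18 × 130, A = 2 340 mm², y = 65 mm, Ī = 3 295 500 mm⁴.
Horizontal leg (remainder): 47 × 18, A = 846 mm², y = 9 mm, Ī = 22 842 mm⁴.
Centroid: ȳ = ΣA·y / ΣA = 50.1299 mm.
Transfer each piece to the centroidal x-axis using Ī + A·d² with d = y − 50.1299:
  vertical leg: d = 14.8701 mm → contributes +3 812 917 mm⁴
  horizontal leg (remainder): d = -41.1299 mm → contributes +1 453 997 mm⁴
Total I = 5 266 914 mm⁴.
For the y-axis: x̄ = 17.6299 mm.
Repeating about the centroidal y-axis gives I_y = 875 222 mm⁴.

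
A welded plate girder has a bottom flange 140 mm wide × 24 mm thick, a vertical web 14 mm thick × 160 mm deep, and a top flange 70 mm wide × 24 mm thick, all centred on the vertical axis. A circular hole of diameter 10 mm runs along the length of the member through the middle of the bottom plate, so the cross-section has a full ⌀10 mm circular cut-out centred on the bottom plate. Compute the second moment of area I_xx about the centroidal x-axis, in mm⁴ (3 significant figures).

Decompose the section into non-overlapping parts with the origin at the bottom-left of its bounding rectangle.
Bottom plate: 140 × 24, A = 3 360 mm², y = 12 mm, Ī = 161 280 mm⁴.
Web plate: 14 × 160, A = 2 240 mm², y = 104 mm, Ī = 4 778 667 mm⁴.
Top plate: 70 × 24, A = 1 680 mm², y = 196 mm, Ī = 80 640 mm⁴.
Hole (subtracted): ⌀10, A = 78.54 mm², y = 12 mm, Ī = 490.87 mm⁴.
Centroid: ȳ = ΣA·y / ΣA = 83.541 mm.
Transfer each piece to the centroidal x-axis using Ī + A·d² with d = y − 83.541:
  bottom plate: d = -71.541 mm → contributes +17 358 168 mm⁴
  web plate: d = 20.459 mm → contributes +5 716 261 mm⁴
  top plate: d = 112.46 mm → contributes +21 327 627 mm⁴
  hole: d = -71.541 mm → contributes −402 467 mm⁴
Total I = 43 999 588 mm⁴.

I_xx ≈ 4.40 × 10⁷ mm⁴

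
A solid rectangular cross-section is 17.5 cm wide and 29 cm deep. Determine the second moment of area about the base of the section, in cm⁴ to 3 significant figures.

The section: 17.5 × 29, A = 507.5 cm², y = 14.5 cm, Ī = 35 567 cm⁴.
Transfer it to the base of the section using Ī + A·d² with d = y − 0:
  the section: d = 14.5 cm → contributes +142 269 cm⁴
Total I = 142 269 cm⁴.

I_base ≈ 1.42 × 10⁵ cm⁴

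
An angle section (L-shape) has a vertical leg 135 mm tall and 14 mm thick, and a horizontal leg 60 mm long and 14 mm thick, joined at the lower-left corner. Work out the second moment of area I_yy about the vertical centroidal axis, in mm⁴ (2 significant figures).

I_yy ≈ 5.8 × 10⁵ mm⁴

Break the section into simple shapes (no overlaps), measuring from the bottom-left corner of the bounding box.
Vertical leg: 14 × 135, A = 1 890 mm², x = 7 mm, Ī = 30 870 mm⁴.
Horizontal leg (remainder): 46 × 14, A = 644 mm², x = 37 mm, Ī = 113 559 mm⁴.
Centroid: x̄ = ΣA·x / ΣA = 14.62 mm.
Transfer each piece to the vertical centroidal axis using Ī + A·d² with d = x − 14.62:
  vertical leg: d = -7.624 mm → contributes +140 736 mm⁴
  horizontal leg (remainder): d = 22.38 mm → contributes +435 991 mm⁴
Total I = 576 727 mm⁴.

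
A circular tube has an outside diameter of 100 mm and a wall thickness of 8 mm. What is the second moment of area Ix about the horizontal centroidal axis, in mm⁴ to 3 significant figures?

Ix ≈ 2.46 × 10⁶ mm⁴

Break the section into simple shapes (no overlaps), measuring from the bottom-left corner of the bounding box.
Outer circle: ⌀100, A = 7 854 mm², y = 50 mm, Ī = 4 908 739 mm⁴.
Bore (subtracted): ⌀84, A = 5541.8 mm², y = 50 mm, Ī = 2 443 920 mm⁴.
By symmetry the centroid is at mid-height, ȳ = 50 mm.
All pieces are centred on the horizontal centroidal axis, so I = ΣĪ (holes subtracted) = 2 464 818 mm⁴.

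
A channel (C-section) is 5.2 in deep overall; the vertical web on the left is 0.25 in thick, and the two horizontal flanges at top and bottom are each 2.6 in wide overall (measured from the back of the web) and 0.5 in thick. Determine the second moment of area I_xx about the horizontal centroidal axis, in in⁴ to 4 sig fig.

Split into non-overlapping primitives; take the origin at the lower-left of the bounding box.
Web: 0.25 × 5.2, A = 1.3 in², y = 2.6 in, Ī = 2.92933 in⁴.
Top flange (beyond web): 2.35 × 0.5, A = 1.175 in², y = 4.95 in, Ī = 0.0244792 in⁴.
Bottom flange (beyond web): 2.35 × 0.5, A = 1.175 in², y = 0.25 in, Ī = 0.0244792 in⁴.
By symmetry the centroid is at mid-height, ȳ = 2.6 in.
Transfer each piece to the horizontal centroidal axis using Ī + A·d² with d = y − 2.6:
  web: d = 0 in → contributes +2.92933 in⁴
  top flange (beyond web): d = 2.35 in → contributes +6.51342 in⁴
  bottom flange (beyond web): d = -2.35 in → contributes +6.51342 in⁴
Total I = 15.9562 in⁴.

I_xx ≈ 15.96 in⁴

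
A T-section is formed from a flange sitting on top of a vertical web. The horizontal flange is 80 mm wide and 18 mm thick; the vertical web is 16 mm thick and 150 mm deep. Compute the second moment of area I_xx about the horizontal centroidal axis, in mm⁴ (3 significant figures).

I_xx ≈ 1.09 × 10⁷ mm⁴

Treat the section as a set of non-overlapping primitives; coordinates are from the bounding-box lower-left.
Flange: 80 × 18, A = 1 440 mm², y = 159 mm, Ī = 38 880 mm⁴.
Web: 16 × 150, A = 2 400 mm², y = 75 mm, Ī = 4 500 000 mm⁴.
Centroid: ȳ = ΣA·y / ΣA = 106.5 mm.
Transfer each piece to the horizontal centroidal axis using Ī + A·d² with d = y − 106.5:
  flange: d = 52.5 mm → contributes +4 007 880 mm⁴
  web: d = -31.5 mm → contributes +6 881 400 mm⁴
Total I = 10 889 280 mm⁴.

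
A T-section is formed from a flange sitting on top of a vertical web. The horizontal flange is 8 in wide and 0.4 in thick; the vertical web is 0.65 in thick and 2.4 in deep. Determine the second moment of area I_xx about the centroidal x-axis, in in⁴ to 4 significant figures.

I_xx ≈ 2.847 in⁴

Treat the section as a set of non-overlapping primitives; coordinates are from the bounding-box lower-left.
Flange: 8 × 0.4, A = 3.2 in², y = 2.6 in, Ī = 0.0426667 in⁴.
Web: 0.65 × 2.4, A = 1.56 in², y = 1.2 in, Ī = 0.7488 in⁴.
Centroid: ȳ = ΣA·y / ΣA = 2.14118 in.
Transfer each piece to the centroidal x-axis using Ī + A·d² with d = y − 2.14118:
  flange: d = 0.458824 in → contributes +0.716328 in⁴
  web: d = -0.941176 in → contributes +2.13067 in⁴
Total I = 2.847 in⁴.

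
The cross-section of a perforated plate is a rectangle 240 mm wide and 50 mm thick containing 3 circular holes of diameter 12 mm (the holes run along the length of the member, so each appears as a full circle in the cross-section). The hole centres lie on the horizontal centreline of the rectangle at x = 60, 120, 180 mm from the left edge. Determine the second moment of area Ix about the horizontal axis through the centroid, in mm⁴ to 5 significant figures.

Ix ≈ 2.4969 × 10⁶ mm⁴

Break the section into simple shapes (no overlaps), measuring from the bottom-left corner of the bounding box.
Plate: 240 × 50, A = 12 000 mm², y = 25 mm, Ī = 2 500 000 mm⁴.
Hole 1 (subtracted): ⌀12, A = 113.0973 mm², y = 25 mm, Ī = 1017.876 mm⁴.
Hole 2 (subtracted): ⌀12, A = 113.0973 mm², y = 25 mm, Ī = 1017.876 mm⁴.
Hole 3 (subtracted): ⌀12, A = 113.0973 mm², y = 25 mm, Ī = 1017.876 mm⁴.
By symmetry the centroid is at mid-height, ȳ = 25 mm.
All pieces are centred on the horizontal axis through the centroid, so I = ΣĪ (holes subtracted) = 2 496 946 mm⁴.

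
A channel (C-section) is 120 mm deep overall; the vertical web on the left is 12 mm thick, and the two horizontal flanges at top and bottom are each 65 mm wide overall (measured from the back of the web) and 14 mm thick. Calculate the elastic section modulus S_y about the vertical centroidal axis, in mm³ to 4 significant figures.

Split into non-overlapping primitives; take the origin at the lower-left of the bounding box.
Web: 12 × 120, A = 1 440 mm², x = 6 mm, Ī = 17 280 mm⁴.
Top flange (beyond web): 53 × 14, A = 742 mm², x = 38.5 mm, Ī = 173 690 mm⁴.
Bottom flange (beyond web): 53 × 14, A = 742 mm², x = 38.5 mm, Ī = 173 690 mm⁴.
Centroid: x̄ = ΣA·x / ΣA = 22.4945 mm.
Transfer each piece to the vertical centroidal axis using Ī + A·d² with d = x − 22.4945:
  web: d = -16.4945 mm → contributes +409 060 mm⁴
  top flange (beyond web): d = 16.0055 mm → contributes +363 772 mm⁴
  bottom flange (beyond web): d = 16.0055 mm → contributes +363 772 mm⁴
Total I = 1 136 604 mm⁴.
Extreme fibre distance c = 42.5055 mm; S = I/c = 26740.2 mm³.

S_y ≈ 2.674 × 10⁴ mm³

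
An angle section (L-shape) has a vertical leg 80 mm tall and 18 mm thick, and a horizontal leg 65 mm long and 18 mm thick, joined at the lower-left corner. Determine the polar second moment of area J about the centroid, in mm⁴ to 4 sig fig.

J ≈ 2.060 × 10⁶ mm⁴

Decompose the section into non-overlapping parts with the origin at the bottom-left of its bounding rectangle.
Vertical leg: 18 × 80, A = 1 440 mm², y = 40 mm, Ī = 768 000 mm⁴.
Horizontal leg (remainder): 47 × 18, A = 846 mm², y = 9 mm, Ī = 22 842 mm⁴.
Centroid: ȳ = ΣA·y / ΣA = 28.5276 mm.
Transfer each piece to the centroidal x-axis using Ī + A·d² with d = y − 28.5276:
  vertical leg: d = 11.4724 mm → contributes +957 528 mm⁴
  horizontal leg (remainder): d = -19.5276 mm → contributes +345 443 mm⁴
Total I = 1 302 972 mm⁴.
For the y-axis: x̄ = 21.0276 mm.
Repeating about the centroidal y-axis gives I_y = 757 504 mm⁴.
Polar second moment: J = I_x + I_y = 2 060 476 mm⁴.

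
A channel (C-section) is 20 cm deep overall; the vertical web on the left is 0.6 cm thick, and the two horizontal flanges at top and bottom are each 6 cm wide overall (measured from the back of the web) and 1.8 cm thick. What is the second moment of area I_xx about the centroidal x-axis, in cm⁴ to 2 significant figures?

Decompose the section into non-overlapping parts with the origin at the bottom-left of its bounding rectangle.
Web: 0.6 × 20, A = 12 cm², y = 10 cm, Ī = 400 cm⁴.
Top flange (beyond web): 5.4 × 1.8, A = 9.72 cm², y = 19.1 cm, Ī = 2.624 cm⁴.
Bottom flange (beyond web): 5.4 × 1.8, A = 9.72 cm², y = 0.9 cm, Ī = 2.624 cm⁴.
By symmetry the centroid is at mid-height, ȳ = 10 cm.
Transfer each piece to the centroidal x-axis using Ī + A·d² with d = y − 10:
  web: d = 0 cm → contributes +400 cm⁴
  top flange (beyond web): d = 9.1 cm → contributes +807.5 cm⁴
  bottom flange (beyond web): d = -9.1 cm → contributes +807.5 cm⁴
Total I = 2 015 cm⁴.

I_xx ≈ 2000 cm⁴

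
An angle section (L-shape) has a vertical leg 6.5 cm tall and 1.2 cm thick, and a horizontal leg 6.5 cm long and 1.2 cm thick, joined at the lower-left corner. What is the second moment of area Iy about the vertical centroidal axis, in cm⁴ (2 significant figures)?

Decompose the section into non-overlapping parts with the origin at the bottom-left of its bounding rectangle.
Vertical leg: 1.2 × 6.5, A = 7.8 cm², x = 0.6 cm, Ī = 0.936 cm⁴.
Horizontal leg (remainder): 5.3 × 1.2, A = 6.36 cm², x = 3.85 cm, Ī = 14.89 cm⁴.
Centroid: x̄ = ΣA·x / ΣA = 2.06 cm.
Transfer each piece to the vertical centroidal axis using Ī + A·d² with d = x − 2.06:
  vertical leg: d = -1.46 cm → contributes +17.56 cm⁴
  horizontal leg (remainder): d = 1.79 cm → contributes +35.27 cm⁴
Total I = 52.83 cm⁴.

Iy ≈ 53 cm⁴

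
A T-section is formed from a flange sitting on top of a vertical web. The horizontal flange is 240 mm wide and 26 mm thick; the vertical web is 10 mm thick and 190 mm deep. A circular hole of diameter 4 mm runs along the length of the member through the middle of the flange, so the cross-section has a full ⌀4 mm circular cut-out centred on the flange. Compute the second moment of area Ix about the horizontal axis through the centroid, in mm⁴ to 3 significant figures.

Ix ≈ 2.30 × 10⁷ mm⁴

Split into non-overlapping primitives; take the origin at the lower-left of the bounding box.
Flange: 240 × 26, A = 6 240 mm², y = 203 mm, Ī = 351 520 mm⁴.
Web: 10 × 190, A = 1 900 mm², y = 95 mm, Ī = 5 715 833 mm⁴.
Hole (subtracted): ⌀4, A = 12.566 mm², y = 203 mm, Ī = 12.566 mm⁴.
Centroid: ȳ = ΣA·y / ΣA = 177.75 mm.
Transfer each piece to the horizontal axis through the centroid using Ī + A·d² with d = y − 177.75:
  flange: d = 25.248 mm → contributes +4 329 224 mm⁴
  web: d = -82.752 mm → contributes +18 726 887 mm⁴
  hole: d = 25.248 mm → contributes −8 023 mm⁴
Total I = 23 048 088 mm⁴.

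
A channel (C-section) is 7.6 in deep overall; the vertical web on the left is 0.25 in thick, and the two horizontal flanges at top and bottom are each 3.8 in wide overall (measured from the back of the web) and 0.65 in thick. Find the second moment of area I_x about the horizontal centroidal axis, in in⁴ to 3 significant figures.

Treat the section as a set of non-overlapping primitives; coordinates are from the bounding-box lower-left.
Web: 0.25 × 7.6, A = 1.9 in², y = 3.8 in, Ī = 9.1453 in⁴.
Top flange (beyond web): 3.55 × 0.65, A = 2.3075 in², y = 7.275 in, Ī = 0.081243 in⁴.
Bottom flange (beyond web): 3.55 × 0.65, A = 2.3075 in², y = 0.325 in, Ī = 0.081243 in⁴.
By symmetry the centroid is at mid-height, ȳ = 3.8 in.
Transfer each piece to the horizontal centroidal axis using Ī + A·d² with d = y − 3.8:
  web: d = 0 in → contributes +9.1453 in⁴
  top flange (beyond web): d = 3.475 in → contributes +27.946 in⁴
  bottom flange (beyond web): d = -3.475 in → contributes +27.946 in⁴
Total I = 65.037 in⁴.

I_x ≈ 65.0 in⁴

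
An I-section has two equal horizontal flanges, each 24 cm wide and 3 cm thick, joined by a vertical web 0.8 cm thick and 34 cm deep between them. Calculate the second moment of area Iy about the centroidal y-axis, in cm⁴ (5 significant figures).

Iy ≈ 6913.5 cm⁴

Split into non-overlapping primitives; take the origin at the lower-left of the bounding box.
Bottom flange: 24 × 3, A = 72 cm², x = 12 cm, Ī = 3 456 cm⁴.
Web: 0.8 × 34, A = 27.2 cm², x = 12 cm, Ī = 1.450667 cm⁴.
Top flange: 24 × 3, A = 72 cm², x = 12 cm, Ī = 3 456 cm⁴.
By symmetry the centroid is at mid-width, x̄ = 12 cm.
All pieces are centred on the centroidal y-axis, so I = ΣĪ = 6913.451 cm⁴.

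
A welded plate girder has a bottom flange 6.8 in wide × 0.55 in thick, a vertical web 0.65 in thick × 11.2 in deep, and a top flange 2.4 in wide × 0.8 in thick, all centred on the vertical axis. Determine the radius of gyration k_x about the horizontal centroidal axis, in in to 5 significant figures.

Split into non-overlapping primitives; take the origin at the lower-left of the bounding box.
Bottom plate: 6.8 × 0.55, A = 3.74 in², y = 0.275 in, Ī = 0.09427917 in⁴.
Web plate: 0.65 × 11.2, A = 7.28 in², y = 6.15 in, Ī = 76.10027 in⁴.
Top plate: 2.4 × 0.8, A = 1.92 in², y = 12.15 in, Ī = 0.1024 in⁴.
Centroid: ȳ = ΣA·y / ΣA = 5.342233 in.
Transfer each piece to the horizontal centroidal axis using Ī + A·d² with d = y − 5.342233:
  bottom plate: d = -5.067233 in → contributes +96.12571 in⁴
  web plate: d = 0.8077666 in → contributes +80.85037 in⁴
  top plate: d = 6.807767 in → contributes +89.08612 in⁴
Total I = 266.0622 in⁴.
Radius of gyration: k = √(I/A) = √(266.0622 / 12.94) = 4.534448 in.

k_x ≈ 4.5344 in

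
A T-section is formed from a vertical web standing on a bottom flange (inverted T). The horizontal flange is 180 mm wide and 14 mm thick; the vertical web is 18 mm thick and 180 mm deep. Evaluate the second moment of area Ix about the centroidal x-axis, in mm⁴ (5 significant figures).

Treat the section as a set of non-overlapping primitives; coordinates are from the bounding-box lower-left.
Flange: 180 × 14, A = 2 520 mm², y = 7 mm, Ī = 41 160 mm⁴.
Web: 18 × 180, A = 3 240 mm², y = 104 mm, Ī = 8 748 000 mm⁴.
Centroid: ȳ = ΣA·y / ΣA = 61.5625 mm.
Transfer each piece to the centroidal x-axis using Ī + A·d² with d = y − 61.5625:
  flange: d = -54.5625 mm → contributes +7 543 367 mm⁴
  web: d = 42.4375 mm → contributes +14 583 050 mm⁴
Total I = 22 126 418 mm⁴.

Ix ≈ 2.2126 × 10⁷ mm⁴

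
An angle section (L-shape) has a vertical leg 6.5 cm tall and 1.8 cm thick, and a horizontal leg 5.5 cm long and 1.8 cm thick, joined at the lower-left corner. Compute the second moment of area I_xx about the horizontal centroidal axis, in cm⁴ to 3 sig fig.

Break the section into simple shapes (no overlaps), measuring from the bottom-left corner of the bounding box.
Vertical leg: 1.8 × 6.5, A = 11.7 cm², y = 3.25 cm, Ī = 41.194 cm⁴.
Horizontal leg (remainder): 3.7 × 1.8, A = 6.66 cm², y = 0.9 cm, Ī = 1.7982 cm⁴.
Centroid: ȳ = ΣA·y / ΣA = 2.3975 cm.
Transfer each piece to the horizontal centroidal axis using Ī + A·d² with d = y − 2.3975:
  vertical leg: d = 0.85245 cm → contributes +49.696 cm⁴
  horizontal leg (remainder): d = -1.4975 cm → contributes +16.734 cm⁴
Total I = 66.43 cm⁴.

I_xx ≈ 66.4 cm⁴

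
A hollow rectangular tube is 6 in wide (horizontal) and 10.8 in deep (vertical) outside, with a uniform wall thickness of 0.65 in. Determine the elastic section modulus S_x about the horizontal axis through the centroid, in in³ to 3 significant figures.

Split into non-overlapping primitives; take the origin at the lower-left of the bounding box.
Outer rectangle: 6 × 10.8, A = 64.8 in², y = 5.4 in, Ī = 629.86 in⁴.
Inner void (subtracted): 4.7 × 9.5, A = 44.65 in², y = 5.4 in, Ī = 335.81 in⁴.
By symmetry the centroid is at mid-height, ȳ = 5.4 in.
All pieces are centred on the horizontal axis through the centroid, so I = ΣĪ (holes subtracted) = 294.05 in⁴.
Extreme fibre distance c = 5.4 in; S = I/c = 54.454 in³.

S_x ≈ 54.5 in³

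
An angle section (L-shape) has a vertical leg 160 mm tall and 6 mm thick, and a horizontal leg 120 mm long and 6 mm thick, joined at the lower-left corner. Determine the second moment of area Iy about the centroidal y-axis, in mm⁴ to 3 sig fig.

Iy ≈ 2.18 × 10⁶ mm⁴

Treat the section as a set of non-overlapping primitives; coordinates are from the bounding-box lower-left.
Vertical leg: 6 × 160, A = 960 mm², x = 3 mm, Ī = 2 880 mm⁴.
Horizontal leg (remainder): 114 × 6, A = 684 mm², x = 63 mm, Ī = 740 772 mm⁴.
Centroid: x̄ = ΣA·x / ΣA = 27.964 mm.
Transfer each piece to the centroidal y-axis using Ī + A·d² with d = x − 27.964:
  vertical leg: d = -24.964 mm → contributes +601 129 mm⁴
  horizontal leg (remainder): d = 35.036 mm → contributes +1 580 420 mm⁴
Total I = 2 181 550 mm⁴.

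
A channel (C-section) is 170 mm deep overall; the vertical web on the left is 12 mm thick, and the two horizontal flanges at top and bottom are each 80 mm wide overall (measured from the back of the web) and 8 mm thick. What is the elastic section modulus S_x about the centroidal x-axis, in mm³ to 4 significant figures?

Decompose the section into non-overlapping parts with the origin at the bottom-left of its bounding rectangle.
Web: 12 × 170, A = 2 040 mm², y = 85 mm, Ī = 4 913 000 mm⁴.
Top flange (beyond web): 68 × 8, A = 544 mm², y = 166 mm, Ī = 2901.33 mm⁴.
Bottom flange (beyond web): 68 × 8, A = 544 mm², y = 4 mm, Ī = 2901.33 mm⁴.
By symmetry the centroid is at mid-height, ȳ = 85 mm.
Transfer each piece to the centroidal x-axis using Ī + A·d² with d = y − 85:
  web: d = 0 mm → contributes +4 913 000 mm⁴
  top flange (beyond web): d = 81 mm → contributes +3 572 085 mm⁴
  bottom flange (beyond web): d = -81 mm → contributes +3 572 085 mm⁴
Total I = 12 057 171 mm⁴.
Extreme fibre distance c = 85 mm; S = I/c = 141 849 mm³.

S_x ≈ 1.418 × 10⁵ mm³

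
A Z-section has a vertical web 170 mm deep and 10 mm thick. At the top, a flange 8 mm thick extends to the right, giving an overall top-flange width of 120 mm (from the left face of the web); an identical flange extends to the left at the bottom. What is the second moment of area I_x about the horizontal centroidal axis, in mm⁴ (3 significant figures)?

Decompose the section into non-overlapping parts with the origin at the bottom-left of its bounding rectangle.
Web: 10 × 170, A = 1 700 mm², y = 85 mm, Ī = 4 094 167 mm⁴.
Top flange (beyond web): 110 × 8, A = 880 mm², y = 166 mm, Ī = 4693.3 mm⁴.
Bottom flange (beyond web): 110 × 8, A = 880 mm², y = 4 mm, Ī = 4693.3 mm⁴.
Centroid: ȳ = ΣA·y / ΣA = 85 mm.
Transfer each piece to the horizontal centroidal axis using Ī + A·d² with d = y − 85:
  web: d = 0 mm → contributes +4 094 167 mm⁴
  top flange (beyond web): d = 81 mm → contributes +5 778 373 mm⁴
  bottom flange (beyond web): d = -81 mm → contributes +5 778 373 mm⁴
Total I = 15 650 913 mm⁴.

I_x ≈ 1.57 × 10⁷ mm⁴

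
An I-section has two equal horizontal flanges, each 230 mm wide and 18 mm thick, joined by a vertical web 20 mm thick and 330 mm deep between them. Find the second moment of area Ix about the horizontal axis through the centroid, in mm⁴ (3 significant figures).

Ix ≈ 3.11 × 10⁸ mm⁴

Split into non-overlapping primitives; take the origin at the lower-left of the bounding box.
Bottom flange: 230 × 18, A = 4 140 mm², y = 9 mm, Ī = 111 780 mm⁴.
Web: 20 × 330, A = 6 600 mm², y = 183 mm, Ī = 59 895 000 mm⁴.
Top flange: 230 × 18, A = 4 140 mm², y = 357 mm, Ī = 111 780 mm⁴.
By symmetry the centroid is at mid-height, ȳ = 183 mm.
Transfer each piece to the horizontal axis through the centroid using Ī + A·d² with d = y − 183:
  bottom flange: d = -174 mm → contributes +125 454 420 mm⁴
  web: d = 0 mm → contributes +59 895 000 mm⁴
  top flange: d = 174 mm → contributes +125 454 420 mm⁴
Total I = 310 803 840 mm⁴.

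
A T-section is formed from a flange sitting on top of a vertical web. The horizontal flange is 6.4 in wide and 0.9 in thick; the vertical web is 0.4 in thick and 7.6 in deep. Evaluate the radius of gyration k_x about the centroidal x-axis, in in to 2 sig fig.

k_x ≈ 2.4 in

Split into non-overlapping primitives; take the origin at the lower-left of the bounding box.
Flange: 6.4 × 0.9, A = 5.76 in², y = 8.05 in, Ī = 0.3888 in⁴.
Web: 0.4 × 7.6, A = 3.04 in², y = 3.8 in, Ī = 14.63 in⁴.
Centroid: ȳ = ΣA·y / ΣA = 6.582 in.
Transfer each piece to the centroidal x-axis using Ī + A·d² with d = y − 6.582:
  flange: d = 1.468 in → contributes +12.8 in⁴
  web: d = -2.782 in → contributes +38.16 in⁴
Total I = 50.96 in⁴.
Radius of gyration: k = √(I/A) = √(50.96 / 8.8) = 2.406 in.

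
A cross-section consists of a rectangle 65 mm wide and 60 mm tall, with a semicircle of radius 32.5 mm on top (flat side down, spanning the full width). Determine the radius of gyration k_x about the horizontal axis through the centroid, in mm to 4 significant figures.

k_x ≈ 25.18 mm

Split into non-overlapping primitives; take the origin at the lower-left of the bounding box.
Rectangular body: 65 × 60, A = 3 900 mm², y = 30 mm, Ī = 1 170 000 mm⁴.
Semicircular cap: semicircle r = 32.5, A = 1659.15 mm², y = 73.7934 mm, Ī = 122 452 mm⁴.
Centroid: ȳ = ΣA·y / ΣA = 43.0703 mm.
Transfer each piece to the horizontal axis through the centroid using Ī + A·d² with d = y − 43.0703:
  rectangular body: d = -13.0703 mm → contributes +1 836 252 mm⁴
  semicircular cap: d = 30.7231 mm → contributes +1 688 541 mm⁴
Total I = 3 524 792 mm⁴.
Radius of gyration: k = √(I/A) = √(3 524 792 / 5559.15) = 25.1804 mm.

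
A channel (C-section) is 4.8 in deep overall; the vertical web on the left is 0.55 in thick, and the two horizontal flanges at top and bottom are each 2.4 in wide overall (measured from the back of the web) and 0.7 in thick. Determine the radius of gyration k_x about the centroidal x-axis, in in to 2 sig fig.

Split into non-overlapping primitives; take the origin at the lower-left of the bounding box.
Web: 0.55 × 4.8, A = 2.64 in², y = 2.4 in, Ī = 5.069 in⁴.
Top flange (beyond web): 1.85 × 0.7, A = 1.295 in², y = 4.45 in, Ī = 0.05288 in⁴.
Bottom flange (beyond web): 1.85 × 0.7, A = 1.295 in², y = 0.35 in, Ī = 0.05288 in⁴.
By symmetry the centroid is at mid-height, ȳ = 2.4 in.
Transfer each piece to the centroidal x-axis using Ī + A·d² with d = y − 2.4:
  web: d = 0 in → contributes +5.069 in⁴
  top flange (beyond web): d = 2.05 in → contributes +5.495 in⁴
  bottom flange (beyond web): d = -2.05 in → contributes +5.495 in⁴
Total I = 16.06 in⁴.
Radius of gyration: k = √(I/A) = √(16.06 / 5.23) = 1.752 in.

k_x ≈ 1.8 in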